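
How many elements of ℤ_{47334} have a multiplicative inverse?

Prime factorization: 47334 = 2 · 3 · 7^3 · 23.
φ(2) = 2 − 1 = 1.
φ(3) = 3 − 1 = 2.
φ(7^3) = 7^3 − 7^2 = 343 − 49 = 294.
φ(23) = 23 − 1 = 22.
Multiply: 1 · 2 · 294 · 22 = 12936.

12936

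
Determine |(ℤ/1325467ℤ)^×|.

1325467 = 11 × 13**2 × 23 × 31.
φ(1325467) = 1325467 · (1 − 1/11) · (1 − 1/13) · (1 − 1/23) · (1 − 1/31)
       = 1325467 · 79200/101959 = 1029600.

1029600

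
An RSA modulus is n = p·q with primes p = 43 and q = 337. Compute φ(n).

14112

φ(n) = (p − 1)(q − 1) = (43−1)(337−1) = 42·336 = 14112.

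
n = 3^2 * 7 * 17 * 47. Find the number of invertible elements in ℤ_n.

φ(50337) = 50337 · (1 − 1/3) · (1 − 1/7) · (1 − 1/17) · (1 − 1/47)
       = 50337 · 8832/16779 = 26496.

26496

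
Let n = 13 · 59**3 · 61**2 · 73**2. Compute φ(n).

46606845000960

φ(52942540497743) = 52942540497743 · (1 − 1/13) · (1 − 1/59) · (1 − 1/61) · (1 − 1/73)
       = 52942540497743 · 3006720/3415451 = 46606845000960.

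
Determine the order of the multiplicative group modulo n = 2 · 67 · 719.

47388

φ(2) = 2 − 1 = 1.
φ(67) = 67 − 1 = 66.
φ(719) = 719 − 1 = 718.
Since φ is multiplicative, φ(96346) = 1 · 66 · 718 = 47388.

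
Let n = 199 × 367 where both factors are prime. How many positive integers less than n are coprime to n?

72468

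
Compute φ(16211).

16211 = 13 × 29 × 43.
φ(13) = 13 − 1 = 12.
φ(29) = 29 − 1 = 28.
φ(43) = 43 − 1 = 42.
Since φ is multiplicative, φ(16211) = 12 · 28 · 42 = 14112.

14112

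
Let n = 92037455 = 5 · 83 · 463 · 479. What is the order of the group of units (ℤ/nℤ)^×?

φ(5) = 5 − 1 = 4.
φ(83) = 83 − 1 = 82.
φ(463) = 463 − 1 = 462.
φ(479) = 479 − 1 = 478.
Since φ is multiplicative, φ(92037455) = 4 · 82 · 462 · 478 = 72434208.

72434208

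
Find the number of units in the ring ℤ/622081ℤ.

532224

Prime factorization: 622081 = 17 * 23 * 37 * 43.
φ(17) = 17 − 1 = 16.
φ(23) = 23 − 1 = 22.
φ(37) = 37 − 1 = 36.
φ(43) = 43 − 1 = 42.
Since φ is multiplicative, φ(622081) = 16 · 22 · 36 · 42 = 532224.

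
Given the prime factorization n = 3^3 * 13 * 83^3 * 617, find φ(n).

φ(123830195229) = 123830195229 · (1 − 1/3) · (1 − 1/13) · (1 − 1/83) · (1 − 1/617)
       = 123830195229 · 1212288/1997229 = 75163068288.

75163068288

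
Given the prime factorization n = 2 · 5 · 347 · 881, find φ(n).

1217920

φ(2) = 2 − 1 = 1.
φ(5) = 5 − 1 = 4.
φ(347) = 347 − 1 = 346.
φ(881) = 881 − 1 = 880.
φ(3057070) = 1 × 4 × 346 × 880 = 1217920.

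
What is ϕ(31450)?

11520

31450 = 2 · 5**2 · 17 · 37.
φ(2) = 2 − 1 = 1.
φ(5^2) = 5^1·(5−1) = 5·4 = 20.
φ(17) = 17 − 1 = 16.
φ(37) = 37 − 1 = 36.
Multiply: 1 · 20 · 16 · 36 = 11520.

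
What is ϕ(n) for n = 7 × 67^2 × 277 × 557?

φ(7) = 7 − 1 = 6.
φ(67^2) = 67^2 − 67^1 = 4489 − 67 = 4422.
φ(277) = 277 − 1 = 276.
φ(557) = 557 − 1 = 556.
Multiply: 6 · 4422 · 276 · 556 = 4071494592.

4071494592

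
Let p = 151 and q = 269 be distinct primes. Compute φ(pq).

φ(40619) = 40619 · (1 − 1/151) · (1 − 1/269)
       = 40619 · 40200/40619 = 40200.

40200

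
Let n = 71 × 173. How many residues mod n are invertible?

12040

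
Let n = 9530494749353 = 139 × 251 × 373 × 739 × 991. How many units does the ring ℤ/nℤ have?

9376777080000

φ(9530494749353) = 9530494749353 · (1 − 1/139) · (1 − 1/251) · (1 − 1/373) · (1 − 1/739) · (1 − 1/991)
       = 9530494749353 · 9376777080000/9530494749353 = 9376777080000.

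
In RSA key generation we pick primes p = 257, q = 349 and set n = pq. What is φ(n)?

For distinct primes, φ(pq) = (p−1)(q−1) = 256 × 348 = 89088.

89088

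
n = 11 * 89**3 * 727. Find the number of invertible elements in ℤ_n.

5060568480

φ(5637637093) = 5637637093 · (1 − 1/11) · (1 − 1/89) · (1 − 1/727)
       = 5637637093 · 638880/711733 = 5060568480.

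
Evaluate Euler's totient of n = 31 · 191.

5700

φ(31) = 31 − 1 = 30.
φ(191) = 191 − 1 = 190.
φ(5921) = 30 × 190 = 5700.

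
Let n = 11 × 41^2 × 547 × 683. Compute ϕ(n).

φ(6908256091) = 6908256091 · (1 − 1/11) · (1 − 1/41) · (1 − 1/547) · (1 − 1/683)
       = 6908256091 · 148948800/168494051 = 6106900800.

6106900800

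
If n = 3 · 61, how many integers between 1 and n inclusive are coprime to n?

φ(3) = 3 − 1 = 2.
φ(61) = 61 − 1 = 60.
Multiply: 2 · 60 = 120.

120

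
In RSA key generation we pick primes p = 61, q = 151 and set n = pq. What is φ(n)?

φ(pq) = (p−1)(q−1) = 60 · 150 = 9000.

9000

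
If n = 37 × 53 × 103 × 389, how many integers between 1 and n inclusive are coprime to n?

74086272

φ(37) = 37 − 1 = 36.
φ(53) = 53 − 1 = 52.
φ(103) = 103 − 1 = 102.
φ(389) = 389 − 1 = 388.
φ(78571387) = 36 × 52 × 102 × 388 = 74086272.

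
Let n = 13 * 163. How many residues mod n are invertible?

φ(2119) = 2119 · (1 − 1/13) · (1 − 1/163)
       = 2119 · 1944/2119 = 1944.

1944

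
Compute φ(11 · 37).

360

φ(407) = 407 · (1 − 1/11) · (1 − 1/37)
       = 407 · 360/407 = 360.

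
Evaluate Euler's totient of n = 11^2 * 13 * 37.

φ(11^2) = 11^2 − 11^1 = 121 − 11 = 110.
φ(13) = 13 − 1 = 12.
φ(37) = 37 − 1 = 36.
Multiply: 110 · 12 · 36 = 47520.

47520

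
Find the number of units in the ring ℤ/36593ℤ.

First factor: 36593 = 23 · 37 · 43.
φ(36593) = 36593 · (1 − 1/23) · (1 − 1/37) · (1 − 1/43)
       = 36593 · 33264/36593 = 33264.

33264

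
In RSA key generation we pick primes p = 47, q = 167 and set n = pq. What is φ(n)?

φ(7849) = 7849 · (1 − 1/47) · (1 − 1/167)
       = 7849 · 7636/7849 = 7636.

7636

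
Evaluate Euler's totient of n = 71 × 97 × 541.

3628800

φ(3725867) = 3725867 · (1 − 1/71) · (1 − 1/97) · (1 − 1/541)
       = 3725867 · 3628800/3725867 = 3628800.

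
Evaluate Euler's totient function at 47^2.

2162

φ(2209) = 2209 · (1 − 1/47)
       = 2209 · 46/47 = 2162.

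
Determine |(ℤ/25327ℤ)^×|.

22680

Prime factorization: 25327 = 19 · 31 · 43.
φ(25327) = 25327 · (1 − 1/19) · (1 − 1/31) · (1 − 1/43)
       = 25327 · 22680/25327 = 22680.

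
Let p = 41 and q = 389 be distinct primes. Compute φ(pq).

φ(15949) = 15949 · (1 − 1/41) · (1 − 1/389)
       = 15949 · 15520/15949 = 15520.

15520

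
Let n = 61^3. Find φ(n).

223260

φ(226981) = 226981 · (1 − 1/61)
       = 226981 · 60/61 = 223260.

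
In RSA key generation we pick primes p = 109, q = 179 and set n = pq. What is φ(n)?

φ(109) = 109 − 1 = 108.
φ(179) = 179 − 1 = 178.
Multiply: 108 · 178 = 19224.

19224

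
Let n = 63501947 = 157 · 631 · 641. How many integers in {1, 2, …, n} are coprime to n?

62899200

φ(63501947) = 63501947 · (1 − 1/157) · (1 − 1/631) · (1 − 1/641)
       = 63501947 · 62899200/63501947 = 62899200.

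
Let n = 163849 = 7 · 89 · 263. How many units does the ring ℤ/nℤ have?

φ(163849) = 163849 · (1 − 1/7) · (1 − 1/89) · (1 − 1/263)
       = 163849 · 138336/163849 = 138336.

138336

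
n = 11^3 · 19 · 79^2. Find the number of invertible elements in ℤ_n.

134208360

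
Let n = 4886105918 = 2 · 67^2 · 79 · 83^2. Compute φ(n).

2347498296

φ(2) = 2 − 1 = 1.
φ(67^2) = 67^2 − 67^1 = 4489 − 67 = 4422.
φ(79) = 79 − 1 = 78.
φ(83^2) = 83^1·(83−1) = 83·82 = 6806.
Multiply: 1 · 4422 · 78 · 6806 = 2347498296.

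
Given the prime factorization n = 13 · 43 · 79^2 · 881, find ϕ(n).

2732970240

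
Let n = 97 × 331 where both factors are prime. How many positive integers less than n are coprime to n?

φ(97) = 97 − 1 = 96.
φ(331) = 331 − 1 = 330.
Since φ is multiplicative, φ(32107) = 96 · 330 = 31680.

31680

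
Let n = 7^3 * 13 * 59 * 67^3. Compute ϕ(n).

60624770976

φ(7^3) = 7^3 − 7^2 = 343 − 49 = 294.
φ(13) = 13 − 1 = 12.
φ(59) = 59 − 1 = 58.
φ(67^3) = 67^2·(67−1) = 4489·66 = 296274.
Multiply: 294 · 12 · 58 · 296274 = 60624770976.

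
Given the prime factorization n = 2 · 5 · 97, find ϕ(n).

384

φ(970) = 970 · (1 − 1/2) · (1 − 1/5) · (1 − 1/97)
       = 970 · 384/970 = 384.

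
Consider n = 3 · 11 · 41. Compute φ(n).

800

φ(3) = 3 − 1 = 2.
φ(11) = 11 − 1 = 10.
φ(41) = 41 − 1 = 40.
Multiply: 2 · 10 · 40 = 800.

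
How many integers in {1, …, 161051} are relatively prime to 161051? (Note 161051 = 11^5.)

φ(11^5) = 11^4·(11−1) = 14641·10 = 146410.

146410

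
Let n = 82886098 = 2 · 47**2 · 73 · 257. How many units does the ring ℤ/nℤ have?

φ(2) = 2 − 1 = 1.
φ(47^2) = 47^1·(47−1) = 47·46 = 2162.
φ(73) = 73 − 1 = 72.
φ(257) = 257 − 1 = 256.
Since φ is multiplicative, φ(82886098) = 1 · 2162 · 72 · 256 = 39849984.

39849984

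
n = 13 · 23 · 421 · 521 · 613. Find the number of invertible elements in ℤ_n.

35286451200

φ(40202353867) = 40202353867 · (1 − 1/13) · (1 − 1/23) · (1 − 1/421) · (1 − 1/521) · (1 − 1/613)
       = 40202353867 · 35286451200/40202353867 = 35286451200.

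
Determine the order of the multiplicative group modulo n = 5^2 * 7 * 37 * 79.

φ(5^2) = 5^1·(5−1) = 5·4 = 20.
φ(7) = 7 − 1 = 6.
φ(37) = 37 − 1 = 36.
φ(79) = 79 − 1 = 78.
Since φ is multiplicative, φ(511525) = 20 · 6 · 36 · 78 = 336960.

336960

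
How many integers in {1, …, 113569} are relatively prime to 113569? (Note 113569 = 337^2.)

113232

φ(113569) = 113569 · (1 − 1/337)
       = 113569 · 336/337 = 113232.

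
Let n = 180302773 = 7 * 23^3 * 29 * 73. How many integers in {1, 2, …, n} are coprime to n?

140773248

φ(180302773) = 180302773 · (1 − 1/7) · (1 − 1/23) · (1 − 1/29) · (1 − 1/73)
       = 180302773 · 266112/340837 = 140773248.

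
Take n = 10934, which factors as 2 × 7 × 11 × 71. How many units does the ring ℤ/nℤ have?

4200

φ(2) = 2 − 1 = 1.
φ(7) = 7 − 1 = 6.
φ(11) = 11 − 1 = 10.
φ(71) = 71 − 1 = 70.
φ(10934) = 1 × 6 × 10 × 70 = 4200.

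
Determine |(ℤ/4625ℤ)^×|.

3600

First factor: 4625 = 5^3 × 37.
φ(4625) = 4625 · (1 − 1/5) · (1 − 1/37)
       = 4625 · 144/185 = 3600.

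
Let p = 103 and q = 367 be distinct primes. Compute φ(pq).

37332

φ(37801) = 37801 · (1 − 1/103) · (1 − 1/367)
       = 37801 · 37332/37801 = 37332.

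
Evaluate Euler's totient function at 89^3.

697048

φ(704969) = 704969 · (1 − 1/89)
       = 704969 · 88/89 = 697048.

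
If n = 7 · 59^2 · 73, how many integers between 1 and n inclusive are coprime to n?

φ(7) = 7 − 1 = 6.
φ(59^2) = 59^1·(59−1) = 59·58 = 3422.
φ(73) = 73 − 1 = 72.
Multiply: 6 · 3422 · 72 = 1478304.

1478304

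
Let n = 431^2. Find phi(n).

185330

φ(185761) = 185761 · (1 − 1/431)
       = 185761 · 430/431 = 185330.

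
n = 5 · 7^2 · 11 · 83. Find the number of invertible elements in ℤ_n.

137760

φ(5) = 5 − 1 = 4.
φ(7^2) = 7^2 − 7^1 = 49 − 7 = 42.
φ(11) = 11 − 1 = 10.
φ(83) = 83 − 1 = 82.
Multiply: 4 · 42 · 10 · 82 = 137760.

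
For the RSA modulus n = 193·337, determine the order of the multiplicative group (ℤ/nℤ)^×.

φ(n) = (p − 1)(q − 1) = (193−1)(337−1) = 192·336 = 64512.

64512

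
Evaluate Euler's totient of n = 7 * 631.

3780

φ(7) = 7 − 1 = 6.
φ(631) = 631 − 1 = 630.
φ(4417) = 6 × 630 = 3780.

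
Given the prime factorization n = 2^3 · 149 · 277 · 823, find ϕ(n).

134308224

φ(2^3) = 2^3 − 2^2 = 8 − 4 = 4.
φ(149) = 149 − 1 = 148.
φ(277) = 277 − 1 = 276.
φ(823) = 823 − 1 = 822.
Since φ is multiplicative, φ(271741432) = 4 · 148 · 276 · 822 = 134308224.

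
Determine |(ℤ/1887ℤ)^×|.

1152

1887 = 3 × 17 × 37.
φ(1887) = 1887 · (1 − 1/3) · (1 − 1/17) · (1 − 1/37)
       = 1887 · 1152/1887 = 1152.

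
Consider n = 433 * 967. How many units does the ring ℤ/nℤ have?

417312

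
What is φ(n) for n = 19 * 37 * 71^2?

φ(3543823) = 3543823 · (1 − 1/19) · (1 − 1/37) · (1 − 1/71)
       = 3543823 · 45360/49913 = 3220560.

3220560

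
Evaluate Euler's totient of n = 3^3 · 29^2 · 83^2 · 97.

9549743616

φ(3^3) = 3^3 − 3^2 = 27 − 9 = 18.
φ(29^2) = 29^1·(29−1) = 29·28 = 812.
φ(83^2) = 83^1·(83−1) = 83·82 = 6806.
φ(97) = 97 − 1 = 96.
φ(15173566731) = 18 × 812 × 6806 × 96 = 9549743616.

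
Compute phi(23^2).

506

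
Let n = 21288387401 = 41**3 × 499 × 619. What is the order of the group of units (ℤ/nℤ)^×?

φ(41^3) = 41^2·(41−1) = 1681·40 = 67240.
φ(499) = 499 − 1 = 498.
φ(619) = 619 − 1 = 618.
φ(21288387401) = 67240 × 498 × 618 = 20694051360.

20694051360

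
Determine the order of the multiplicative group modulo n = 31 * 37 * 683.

φ(783401) = 783401 · (1 − 1/31) · (1 − 1/37) · (1 − 1/683)
       = 783401 · 736560/783401 = 736560.

736560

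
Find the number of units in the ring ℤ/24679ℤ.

Factor 24679: 24679 = 23 · 29 · 37.
φ(23) = 23 − 1 = 22.
φ(29) = 29 − 1 = 28.
φ(37) = 37 − 1 = 36.
Since φ is multiplicative, φ(24679) = 22 · 28 · 36 = 22176.

22176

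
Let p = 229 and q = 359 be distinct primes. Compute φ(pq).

81624

φ(pq) = (p−1)(q−1) = 228 · 358 = 81624.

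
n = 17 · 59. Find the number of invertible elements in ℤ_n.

φ(17) = 17 − 1 = 16.
φ(59) = 59 − 1 = 58.
φ(1003) = 16 × 58 = 928.

928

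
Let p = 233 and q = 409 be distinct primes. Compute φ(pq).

94656

φ(n) = (p − 1)(q − 1) = (233−1)(409−1) = 232·408 = 94656.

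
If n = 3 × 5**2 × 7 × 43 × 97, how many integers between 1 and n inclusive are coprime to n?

967680

φ(3) = 3 − 1 = 2.
φ(5^2) = 5^2 − 5^1 = 25 − 5 = 20.
φ(7) = 7 − 1 = 6.
φ(43) = 43 − 1 = 42.
φ(97) = 97 − 1 = 96.
Since φ is multiplicative, φ(2189775) = 2 · 20 · 6 · 42 · 96 = 967680.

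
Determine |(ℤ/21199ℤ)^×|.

First factor: 21199 = 17 × 29 × 43.
φ(21199) = 21199 · (1 − 1/17) · (1 − 1/29) · (1 − 1/43)
       = 21199 · 18816/21199 = 18816.

18816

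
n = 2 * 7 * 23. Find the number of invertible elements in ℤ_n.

132

φ(2) = 2 − 1 = 1.
φ(7) = 7 − 1 = 6.
φ(23) = 23 − 1 = 22.
Multiply: 1 · 6 · 22 = 132.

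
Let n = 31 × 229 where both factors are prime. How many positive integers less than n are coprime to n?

6840

φ(n) = (p − 1)(q − 1) = (31−1)(229−1) = 30·228 = 6840.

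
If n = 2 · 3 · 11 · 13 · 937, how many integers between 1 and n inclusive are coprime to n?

φ(803946) = 803946 · (1 − 1/2) · (1 − 1/3) · (1 − 1/11) · (1 − 1/13) · (1 − 1/937)
       = 803946 · 224640/803946 = 224640.

224640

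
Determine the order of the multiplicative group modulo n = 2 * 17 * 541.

φ(2) = 2 − 1 = 1.
φ(17) = 17 − 1 = 16.
φ(541) = 541 − 1 = 540.
Multiply: 1 · 16 · 540 = 8640.

8640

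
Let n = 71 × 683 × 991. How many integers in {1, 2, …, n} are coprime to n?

φ(71) = 71 − 1 = 70.
φ(683) = 683 − 1 = 682.
φ(991) = 991 − 1 = 990.
Multiply: 70 · 682 · 990 = 47262600.

47262600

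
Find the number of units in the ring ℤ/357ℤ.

192

Factor 357: 357 = 3 · 7 · 17.
φ(3) = 3 − 1 = 2.
φ(7) = 7 − 1 = 6.
φ(17) = 17 − 1 = 16.
Multiply: 2 · 6 · 16 = 192.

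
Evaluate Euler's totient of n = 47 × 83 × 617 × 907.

2105138112

φ(2183073719) = 2183073719 · (1 − 1/47) · (1 − 1/83) · (1 − 1/617) · (1 − 1/907)
       = 2183073719 · 2105138112/2183073719 = 2105138112.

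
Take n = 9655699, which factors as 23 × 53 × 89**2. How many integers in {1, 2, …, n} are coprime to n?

8959808

φ(9655699) = 9655699 · (1 − 1/23) · (1 − 1/53) · (1 − 1/89)
       = 9655699 · 100672/108491 = 8959808.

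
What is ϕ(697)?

First factor: 697 = 17 * 41.
φ(697) = 697 · (1 − 1/17) · (1 − 1/41)
       = 697 · 640/697 = 640.

640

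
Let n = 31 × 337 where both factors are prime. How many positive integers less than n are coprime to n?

φ(pq) = (p−1)(q−1) = 30 · 336 = 10080.

10080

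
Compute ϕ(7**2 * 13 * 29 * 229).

φ(7^2) = 7^2 − 7^1 = 49 − 7 = 42.
φ(13) = 13 − 1 = 12.
φ(29) = 29 − 1 = 28.
φ(229) = 229 − 1 = 228.
Multiply: 42 · 12 · 28 · 228 = 3217536.

3217536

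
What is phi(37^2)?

φ(1369) = 1369 · (1 − 1/37)
       = 1369 · 36/37 = 1332.

1332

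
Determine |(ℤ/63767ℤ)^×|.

52800

First factor: 63767 = 11^2 · 17 · 31.
φ(63767) = 63767 · (1 − 1/11) · (1 − 1/17) · (1 − 1/31)
       = 63767 · 4800/5797 = 52800.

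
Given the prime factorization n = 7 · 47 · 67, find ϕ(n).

φ(22043) = 22043 · (1 − 1/7) · (1 − 1/47) · (1 − 1/67)
       = 22043 · 18216/22043 = 18216.

18216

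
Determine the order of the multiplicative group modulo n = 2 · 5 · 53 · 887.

φ(470110) = 470110 · (1 − 1/2) · (1 − 1/5) · (1 − 1/53) · (1 − 1/887)
       = 470110 · 184288/470110 = 184288.

184288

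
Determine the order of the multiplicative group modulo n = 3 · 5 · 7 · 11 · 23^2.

φ(610995) = 610995 · (1 − 1/3) · (1 − 1/5) · (1 − 1/7) · (1 − 1/11) · (1 − 1/23)
       = 610995 · 10560/26565 = 242880.

242880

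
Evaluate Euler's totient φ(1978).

924

Factor 1978: 1978 = 2 * 23 * 43.
φ(2) = 2 − 1 = 1.
φ(23) = 23 − 1 = 22.
φ(43) = 43 − 1 = 42.
Since φ is multiplicative, φ(1978) = 1 · 22 · 42 = 924.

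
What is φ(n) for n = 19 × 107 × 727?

φ(1477991) = 1477991 · (1 − 1/19) · (1 − 1/107) · (1 − 1/727)
       = 1477991 · 1385208/1477991 = 1385208.

1385208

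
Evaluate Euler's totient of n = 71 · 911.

φ(71) = 71 − 1 = 70.
φ(911) = 911 − 1 = 910.
φ(64681) = 70 × 910 = 63700.

63700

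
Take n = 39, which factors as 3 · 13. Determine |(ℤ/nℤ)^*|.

24

φ(3) = 3 − 1 = 2.
φ(13) = 13 − 1 = 12.
Since φ is multiplicative, φ(39) = 2 · 12 = 24.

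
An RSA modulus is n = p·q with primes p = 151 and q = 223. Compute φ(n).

φ(n) = (p − 1)(q − 1) = (151−1)(223−1) = 150·222 = 33300.

33300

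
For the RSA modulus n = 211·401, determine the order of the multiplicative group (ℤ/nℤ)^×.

φ(211) = 211 − 1 = 210.
φ(401) = 401 − 1 = 400.
Multiply: 210 · 400 = 84000.

84000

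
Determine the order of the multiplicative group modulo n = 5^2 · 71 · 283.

394800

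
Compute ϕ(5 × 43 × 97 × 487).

φ(10156385) = 10156385 · (1 − 1/5) · (1 − 1/43) · (1 − 1/97) · (1 − 1/487)
       = 10156385 · 7838208/10156385 = 7838208.

7838208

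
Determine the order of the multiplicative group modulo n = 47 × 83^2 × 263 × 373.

φ(47) = 47 − 1 = 46.
φ(83^2) = 83^2 − 83^1 = 6889 − 83 = 6806.
φ(263) = 263 − 1 = 262.
φ(373) = 373 − 1 = 372.
φ(31762788517) = 46 × 6806 × 262 × 372 = 30513639264.

30513639264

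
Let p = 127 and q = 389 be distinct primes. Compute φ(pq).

48888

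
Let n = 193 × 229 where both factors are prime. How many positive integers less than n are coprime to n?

43776

φ(pq) = (p−1)(q−1) = 192 · 228 = 43776.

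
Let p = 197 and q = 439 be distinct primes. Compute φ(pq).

φ(197) = 197 − 1 = 196.
φ(439) = 439 − 1 = 438.
φ(86483) = 196 × 438 = 85848.

85848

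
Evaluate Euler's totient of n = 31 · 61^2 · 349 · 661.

25218864000

φ(31) = 31 − 1 = 30.
φ(61^2) = 61^1·(61−1) = 61·60 = 3660.
φ(349) = 349 − 1 = 348.
φ(661) = 661 − 1 = 660.
φ(26610206839) = 30 × 3660 × 348 × 660 = 25218864000.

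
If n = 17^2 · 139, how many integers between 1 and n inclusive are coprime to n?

37536

φ(17^2) = 17^2 − 17^1 = 289 − 17 = 272.
φ(139) = 139 − 1 = 138.
Multiply: 272 · 138 = 37536.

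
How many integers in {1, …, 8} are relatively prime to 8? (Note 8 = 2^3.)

φ(8) = 8 · (1 − 1/2)
       = 8 · 1/2 = 4.

4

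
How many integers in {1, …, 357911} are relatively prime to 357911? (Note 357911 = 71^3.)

352870

φ(71^3) = 71^2·(71−1) = 5041·70 = 352870.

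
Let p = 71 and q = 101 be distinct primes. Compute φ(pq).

φ(pq) = (p−1)(q−1) = 70 · 100 = 7000.

7000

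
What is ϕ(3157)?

First factor: 3157 = 7 * 11 * 41.
φ(3157) = 3157 · (1 − 1/7) · (1 − 1/11) · (1 − 1/41)
       = 3157 · 2400/3157 = 2400.

2400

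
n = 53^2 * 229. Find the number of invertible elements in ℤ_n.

φ(53^2) = 53^1·(53−1) = 53·52 = 2756.
φ(229) = 229 − 1 = 228.
φ(643261) = 2756 × 228 = 628368.

628368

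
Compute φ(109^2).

11772

φ(109^2) = 109^2 − 109^1 = 11881 − 109 = 11772.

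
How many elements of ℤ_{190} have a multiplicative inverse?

72

First factor: 190 = 2 · 5 · 19.
φ(190) = 190 · (1 − 1/2) · (1 − 1/5) · (1 − 1/19)
       = 190 · 72/190 = 72.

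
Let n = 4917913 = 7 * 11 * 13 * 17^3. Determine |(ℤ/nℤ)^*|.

3329280

φ(7) = 7 − 1 = 6.
φ(11) = 11 − 1 = 10.
φ(13) = 13 − 1 = 12.
φ(17^3) = 17^3 − 17^2 = 4913 − 289 = 4624.
Multiply: 6 · 10 · 12 · 4624 = 3329280.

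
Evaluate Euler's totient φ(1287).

Prime factorization: 1287 = 3^2 * 11 * 13.
φ(1287) = 1287 · (1 − 1/3) · (1 − 1/11) · (1 − 1/13)
       = 1287 · 240/429 = 720.

720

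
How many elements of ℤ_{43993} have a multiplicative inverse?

40320

43993 = 29 · 37 · 41.
φ(29) = 29 − 1 = 28.
φ(37) = 37 − 1 = 36.
φ(41) = 41 − 1 = 40.
Multiply: 28 · 36 · 40 = 40320.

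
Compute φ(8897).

7200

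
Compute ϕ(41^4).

φ(2825761) = 2825761 · (1 − 1/41)
       = 2825761 · 40/41 = 2756840.

2756840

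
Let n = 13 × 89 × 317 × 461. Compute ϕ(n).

φ(13) = 13 − 1 = 12.
φ(89) = 89 − 1 = 88.
φ(317) = 317 − 1 = 316.
φ(461) = 461 − 1 = 460.
φ(169080509) = 12 × 88 × 316 × 460 = 153500160.

153500160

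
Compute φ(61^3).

φ(61^3) = 61^2·(61−1) = 3721·60 = 223260.

223260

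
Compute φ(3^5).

φ(243) = 243 · (1 − 1/3)
       = 243 · 2/3 = 162.

162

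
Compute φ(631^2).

φ(631^2) = 631^1·(631−1) = 631·630 = 397530.

397530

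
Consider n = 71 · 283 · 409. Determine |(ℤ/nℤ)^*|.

φ(71) = 71 − 1 = 70.
φ(283) = 283 − 1 = 282.
φ(409) = 409 − 1 = 408.
Multiply: 70 · 282 · 408 = 8053920.

8053920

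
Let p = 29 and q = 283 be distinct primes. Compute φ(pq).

φ(n) = (p − 1)(q − 1) = (29−1)(283−1) = 28·282 = 7896.

7896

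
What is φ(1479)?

1479 = 3 × 17 × 29.
φ(3) = 3 − 1 = 2.
φ(17) = 17 − 1 = 16.
φ(29) = 29 − 1 = 28.
Since φ is multiplicative, φ(1479) = 2 · 16 · 28 = 896.

896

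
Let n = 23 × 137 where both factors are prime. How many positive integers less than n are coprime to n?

2992

φ(23) = 23 − 1 = 22.
φ(137) = 137 − 1 = 136.
φ(3151) = 22 × 136 = 2992.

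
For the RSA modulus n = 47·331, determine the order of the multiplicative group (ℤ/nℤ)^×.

φ(15557) = 15557 · (1 − 1/47) · (1 − 1/331)
       = 15557 · 15180/15557 = 15180.

15180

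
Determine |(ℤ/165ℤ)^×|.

80

Factor 165: 165 = 3 * 5 * 11.
φ(3) = 3 − 1 = 2.
φ(5) = 5 − 1 = 4.
φ(11) = 11 − 1 = 10.
Since φ is multiplicative, φ(165) = 2 · 4 · 10 = 80.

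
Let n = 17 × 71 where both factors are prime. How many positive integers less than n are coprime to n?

φ(n) = (p − 1)(q − 1) = (17−1)(71−1) = 16·70 = 1120.

1120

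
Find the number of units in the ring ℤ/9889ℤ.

8400

Factor 9889: 9889 = 11 * 29 * 31.
φ(11) = 11 − 1 = 10.
φ(29) = 29 − 1 = 28.
φ(31) = 31 − 1 = 30.
Since φ is multiplicative, φ(9889) = 10 · 28 · 30 = 8400.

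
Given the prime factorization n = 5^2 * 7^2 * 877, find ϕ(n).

735840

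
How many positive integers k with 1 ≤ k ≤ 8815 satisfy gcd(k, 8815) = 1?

6720

Prime factorization: 8815 = 5 * 41 * 43.
φ(8815) = 8815 · (1 − 1/5) · (1 − 1/41) · (1 − 1/43)
       = 8815 · 6720/8815 = 6720.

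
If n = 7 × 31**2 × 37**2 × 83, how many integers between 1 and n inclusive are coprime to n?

609469920

φ(764368829) = 764368829 · (1 − 1/7) · (1 − 1/31) · (1 − 1/37) · (1 − 1/83)
       = 764368829 · 531360/666407 = 609469920.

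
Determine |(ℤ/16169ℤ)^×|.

Factor 16169: 16169 = 19 · 23 · 37.
φ(16169) = 16169 · (1 − 1/19) · (1 − 1/23) · (1 − 1/37)
       = 16169 · 14256/16169 = 14256.

14256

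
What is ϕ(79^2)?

6162

φ(6241) = 6241 · (1 − 1/79)
       = 6241 · 78/79 = 6162.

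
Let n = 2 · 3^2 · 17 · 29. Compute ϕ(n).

φ(2) = 2 − 1 = 1.
φ(3^2) = 3^1·(3−1) = 3·2 = 6.
φ(17) = 17 − 1 = 16.
φ(29) = 29 − 1 = 28.
Multiply: 1 · 6 · 16 · 28 = 2688.

2688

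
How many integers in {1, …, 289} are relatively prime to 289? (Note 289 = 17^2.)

φ(17^2) = 17^2 − 17^1 = 289 − 17 = 272.

272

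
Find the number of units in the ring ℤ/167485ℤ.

167485 = 5 · 19 · 41 · 43.
φ(167485) = 167485 · (1 − 1/5) · (1 − 1/19) · (1 − 1/41) · (1 − 1/43)
       = 167485 · 120960/167485 = 120960.

120960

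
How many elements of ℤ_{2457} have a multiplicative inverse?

1296

Prime factorization: 2457 = 3**3 × 7 × 13.
φ(2457) = 2457 · (1 − 1/3) · (1 − 1/7) · (1 − 1/13)
       = 2457 · 144/273 = 1296.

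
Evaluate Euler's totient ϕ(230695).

169344

Prime factorization: 230695 = 5 · 29 · 37 · 43.
φ(5) = 5 − 1 = 4.
φ(29) = 29 − 1 = 28.
φ(37) = 37 − 1 = 36.
φ(43) = 43 − 1 = 42.
Multiply: 4 · 28 · 36 · 42 = 169344.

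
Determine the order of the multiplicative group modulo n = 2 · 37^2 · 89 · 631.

73846080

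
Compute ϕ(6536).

Factor 6536: 6536 = 2^3 · 19 · 43.
φ(2^3) = 2^3 − 2^2 = 8 − 4 = 4.
φ(19) = 19 − 1 = 18.
φ(43) = 43 − 1 = 42.
Since φ is multiplicative, φ(6536) = 4 · 18 · 42 = 3024.

3024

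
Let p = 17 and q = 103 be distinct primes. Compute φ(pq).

1632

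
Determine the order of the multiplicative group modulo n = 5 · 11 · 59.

2320

φ(5) = 5 − 1 = 4.
φ(11) = 11 − 1 = 10.
φ(59) = 59 − 1 = 58.
φ(3245) = 4 × 10 × 58 = 2320.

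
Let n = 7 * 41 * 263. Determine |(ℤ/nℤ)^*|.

φ(75481) = 75481 · (1 − 1/7) · (1 − 1/41) · (1 − 1/263)
       = 75481 · 62880/75481 = 62880.

62880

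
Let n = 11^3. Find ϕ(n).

1210

φ(1331) = 1331 · (1 − 1/11)
       = 1331 · 10/11 = 1210.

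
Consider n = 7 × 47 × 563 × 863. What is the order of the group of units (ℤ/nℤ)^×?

133706544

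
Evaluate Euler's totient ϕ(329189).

259200

First factor: 329189 = 7 × 31 × 37 × 41.
φ(7) = 7 − 1 = 6.
φ(31) = 31 − 1 = 30.
φ(37) = 37 − 1 = 36.
φ(41) = 41 − 1 = 40.
Multiply: 6 · 30 · 36 · 40 = 259200.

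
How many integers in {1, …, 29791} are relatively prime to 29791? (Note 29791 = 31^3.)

φ(29791) = 29791 · (1 − 1/31)
       = 29791 · 30/31 = 28830.

28830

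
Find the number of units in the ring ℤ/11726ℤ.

4800

Prime factorization: 11726 = 2 * 11 * 13 * 41.
φ(2) = 2 − 1 = 1.
φ(11) = 11 − 1 = 10.
φ(13) = 13 − 1 = 12.
φ(41) = 41 − 1 = 40.
Multiply: 1 · 10 · 12 · 40 = 4800.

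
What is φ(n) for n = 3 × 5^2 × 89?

3520

φ(6675) = 6675 · (1 − 1/3) · (1 − 1/5) · (1 − 1/89)
       = 6675 · 704/1335 = 3520.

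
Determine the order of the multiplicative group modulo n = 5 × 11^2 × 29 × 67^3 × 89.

φ(5) = 5 − 1 = 4.
φ(11^2) = 11^2 − 11^1 = 121 − 11 = 110.
φ(29) = 29 − 1 = 28.
φ(67^3) = 67^3 − 67^2 = 300763 − 4489 = 296274.
φ(89) = 89 − 1 = 88.
Multiply: 4 · 110 · 28 · 296274 · 88 = 321208419840.

321208419840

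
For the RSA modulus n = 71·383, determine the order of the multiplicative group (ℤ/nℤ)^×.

26740

φ(27193) = 27193 · (1 − 1/71) · (1 − 1/383)
       = 27193 · 26740/27193 = 26740.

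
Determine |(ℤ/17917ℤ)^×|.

First factor: 17917 = 19 × 23 × 41.
φ(17917) = 17917 · (1 − 1/19) · (1 − 1/23) · (1 − 1/41)
       = 17917 · 15840/17917 = 15840.

15840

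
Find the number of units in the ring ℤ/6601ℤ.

5280

Prime factorization: 6601 = 7 * 23 * 41.
φ(7) = 7 − 1 = 6.
φ(23) = 23 − 1 = 22.
φ(41) = 41 − 1 = 40.
Since φ is multiplicative, φ(6601) = 6 · 22 · 40 = 5280.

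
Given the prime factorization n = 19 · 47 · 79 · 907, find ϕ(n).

58513104

φ(63986129) = 63986129 · (1 − 1/19) · (1 − 1/47) · (1 − 1/79) · (1 − 1/907)
       = 63986129 · 58513104/63986129 = 58513104.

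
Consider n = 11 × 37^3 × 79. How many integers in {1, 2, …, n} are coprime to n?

φ(44017457) = 44017457 · (1 − 1/11) · (1 − 1/37) · (1 − 1/79)
       = 44017457 · 28080/32153 = 38441520.

38441520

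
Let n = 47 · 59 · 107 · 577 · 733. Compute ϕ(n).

φ(125491247051) = 125491247051 · (1 − 1/47) · (1 − 1/59) · (1 − 1/107) · (1 − 1/577) · (1 − 1/733)
       = 125491247051 · 119240902656/125491247051 = 119240902656.

119240902656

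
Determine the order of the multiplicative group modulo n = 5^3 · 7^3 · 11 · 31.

8820000

φ(5^3) = 5^3 − 5^2 = 125 − 25 = 100.
φ(7^3) = 7^2·(7−1) = 49·6 = 294.
φ(11) = 11 − 1 = 10.
φ(31) = 31 − 1 = 30.
Multiply: 100 · 294 · 10 · 30 = 8820000.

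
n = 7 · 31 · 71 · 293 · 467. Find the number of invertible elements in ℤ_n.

φ(7) = 7 − 1 = 6.
φ(31) = 31 − 1 = 30.
φ(71) = 71 − 1 = 70.
φ(293) = 293 − 1 = 292.
φ(467) = 467 − 1 = 466.
Since φ is multiplicative, φ(2108155217) = 6 · 30 · 70 · 292 · 466 = 1714507200.

1714507200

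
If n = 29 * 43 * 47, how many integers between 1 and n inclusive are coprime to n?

54096

φ(29) = 29 − 1 = 28.
φ(43) = 43 − 1 = 42.
φ(47) = 47 − 1 = 46.
Multiply: 28 · 42 · 46 = 54096.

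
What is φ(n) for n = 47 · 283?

12972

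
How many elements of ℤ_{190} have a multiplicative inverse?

72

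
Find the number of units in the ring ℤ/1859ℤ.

Factor 1859: 1859 = 11 · 13^2.
φ(11) = 11 − 1 = 10.
φ(13^2) = 13^1·(13−1) = 13·12 = 156.
Since φ is multiplicative, φ(1859) = 10 · 156 = 1560.

1560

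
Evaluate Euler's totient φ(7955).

6048

7955 = 5 · 37 · 43.
φ(7955) = 7955 · (1 − 1/5) · (1 − 1/37) · (1 − 1/43)
       = 7955 · 6048/7955 = 6048.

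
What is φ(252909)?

145152

252909 = 3**3 · 17 · 19 · 29.
φ(3^3) = 3^3 − 3^2 = 27 − 9 = 18.
φ(17) = 17 − 1 = 16.
φ(19) = 19 − 1 = 18.
φ(29) = 29 − 1 = 28.
Since φ is multiplicative, φ(252909) = 18 · 16 · 18 · 28 = 145152.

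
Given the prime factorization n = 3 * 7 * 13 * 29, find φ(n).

4032

φ(7917) = 7917 · (1 − 1/3) · (1 − 1/7) · (1 − 1/13) · (1 − 1/29)
       = 7917 · 4032/7917 = 4032.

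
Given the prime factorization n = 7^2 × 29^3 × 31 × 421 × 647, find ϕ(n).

8050194633600

φ(10091091498817) = 10091091498817 · (1 − 1/7) · (1 − 1/29) · (1 − 1/31) · (1 − 1/421) · (1 − 1/647)
       = 10091091498817 · 1367452800/1714131391 = 8050194633600.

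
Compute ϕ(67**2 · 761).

φ(67^2) = 67^2 − 67^1 = 4489 − 67 = 4422.
φ(761) = 761 − 1 = 760.
Multiply: 4422 · 760 = 3360720.

3360720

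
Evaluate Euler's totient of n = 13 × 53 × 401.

249600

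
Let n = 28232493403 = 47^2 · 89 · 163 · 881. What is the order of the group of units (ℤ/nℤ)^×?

27122895360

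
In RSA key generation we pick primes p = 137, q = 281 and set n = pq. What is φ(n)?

38080

φ(38497) = 38497 · (1 − 1/137) · (1 − 1/281)
       = 38497 · 38080/38497 = 38080.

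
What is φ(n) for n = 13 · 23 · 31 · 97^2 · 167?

φ(14564407507) = 14564407507 · (1 − 1/13) · (1 − 1/23) · (1 − 1/31) · (1 − 1/97) · (1 − 1/167)
       = 14564407507 · 126213120/150148531 = 12242672640.

12242672640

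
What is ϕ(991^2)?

981090

φ(982081) = 982081 · (1 − 1/991)
       = 982081 · 990/991 = 981090.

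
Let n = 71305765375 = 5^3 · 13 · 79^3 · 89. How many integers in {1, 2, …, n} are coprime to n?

51405868800

φ(5^3) = 5^2·(5−1) = 25·4 = 100.
φ(13) = 13 − 1 = 12.
φ(79^3) = 79^2·(79−1) = 6241·78 = 486798.
φ(89) = 89 − 1 = 88.
Since φ is multiplicative, φ(71305765375) = 100 · 12 · 486798 · 88 = 51405868800.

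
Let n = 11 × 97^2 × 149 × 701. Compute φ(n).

φ(10810367051) = 10810367051 · (1 − 1/11) · (1 − 1/97) · (1 − 1/149) · (1 − 1/701)
       = 10810367051 · 99456000/111447083 = 9647232000.

9647232000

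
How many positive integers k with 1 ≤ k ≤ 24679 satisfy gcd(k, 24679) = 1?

22176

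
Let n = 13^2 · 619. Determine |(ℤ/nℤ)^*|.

φ(13^2) = 13^1·(13−1) = 13·12 = 156.
φ(619) = 619 − 1 = 618.
φ(104611) = 156 × 618 = 96408.

96408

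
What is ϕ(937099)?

816480

Factor 937099: 937099 = 19 × 31 × 37 × 43.
φ(937099) = 937099 · (1 − 1/19) · (1 − 1/31) · (1 − 1/37) · (1 − 1/43)
       = 937099 · 816480/937099 = 816480.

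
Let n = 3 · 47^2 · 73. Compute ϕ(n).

φ(483771) = 483771 · (1 − 1/3) · (1 − 1/47) · (1 − 1/73)
       = 483771 · 6624/10293 = 311328.

311328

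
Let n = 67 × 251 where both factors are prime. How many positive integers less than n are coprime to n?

φ(16817) = 16817 · (1 − 1/67) · (1 − 1/251)
       = 16817 · 16500/16817 = 16500.

16500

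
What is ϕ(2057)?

2057 = 11^2 * 17.
φ(11^2) = 11^1·(11−1) = 11·10 = 110.
φ(17) = 17 − 1 = 16.
φ(2057) = 110 × 16 = 1760.

1760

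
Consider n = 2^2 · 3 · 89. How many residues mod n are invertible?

352

φ(1068) = 1068 · (1 − 1/2) · (1 − 1/3) · (1 − 1/89)
       = 1068 · 176/534 = 352.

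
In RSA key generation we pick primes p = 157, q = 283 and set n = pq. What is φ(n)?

For distinct primes, φ(pq) = (p−1)(q−1) = 156 × 282 = 43992.

43992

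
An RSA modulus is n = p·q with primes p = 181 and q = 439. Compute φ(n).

φ(181) = 181 − 1 = 180.
φ(439) = 439 − 1 = 438.
Multiply: 180 · 438 = 78840.

78840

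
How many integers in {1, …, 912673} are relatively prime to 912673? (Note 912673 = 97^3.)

903264

φ(97^3) = 97^3 − 97^2 = 912673 − 9409 = 903264.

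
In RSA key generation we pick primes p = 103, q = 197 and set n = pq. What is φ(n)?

19992

φ(103) = 103 − 1 = 102.
φ(197) = 197 − 1 = 196.
φ(20291) = 102 × 196 = 19992.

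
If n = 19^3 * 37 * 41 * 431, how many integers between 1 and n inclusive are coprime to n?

4023561600

φ(19^3) = 19^2·(19−1) = 361·18 = 6498.
φ(37) = 37 − 1 = 36.
φ(41) = 41 − 1 = 40.
φ(431) = 431 − 1 = 430.
Since φ is multiplicative, φ(4484599393) = 6498 · 36 · 40 · 430 = 4023561600.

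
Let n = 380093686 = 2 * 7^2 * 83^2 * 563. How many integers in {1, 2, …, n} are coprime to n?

φ(2) = 2 − 1 = 1.
φ(7^2) = 7^1·(7−1) = 7·6 = 42.
φ(83^2) = 83^1·(83−1) = 83·82 = 6806.
φ(563) = 563 − 1 = 562.
Multiply: 1 · 42 · 6806 · 562 = 160648824.

160648824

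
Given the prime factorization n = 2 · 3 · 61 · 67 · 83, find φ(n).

649440

φ(2) = 2 − 1 = 1.
φ(3) = 3 − 1 = 2.
φ(61) = 61 − 1 = 60.
φ(67) = 67 − 1 = 66.
φ(83) = 83 − 1 = 82.
Since φ is multiplicative, φ(2035326) = 1 · 2 · 60 · 66 · 82 = 649440.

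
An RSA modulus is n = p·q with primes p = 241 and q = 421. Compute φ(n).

100800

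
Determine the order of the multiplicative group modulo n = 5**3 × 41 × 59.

232000

φ(302375) = 302375 · (1 − 1/5) · (1 − 1/41) · (1 − 1/59)
       = 302375 · 9280/12095 = 232000.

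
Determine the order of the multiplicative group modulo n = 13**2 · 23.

φ(13^2) = 13^2 − 13^1 = 169 − 13 = 156.
φ(23) = 23 − 1 = 22.
φ(3887) = 156 × 22 = 3432.

3432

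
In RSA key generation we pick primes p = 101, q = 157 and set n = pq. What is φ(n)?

15600

φ(101) = 101 − 1 = 100.
φ(157) = 157 − 1 = 156.
Since φ is multiplicative, φ(15857) = 100 · 156 = 15600.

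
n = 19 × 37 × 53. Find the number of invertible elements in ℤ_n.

33696

φ(19) = 19 − 1 = 18.
φ(37) = 37 − 1 = 36.
φ(53) = 53 − 1 = 52.
Multiply: 18 · 36 · 52 = 33696.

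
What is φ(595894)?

First factor: 595894 = 2 × 13^2 × 41 × 43.
φ(595894) = 595894 · (1 − 1/2) · (1 − 1/13) · (1 − 1/41) · (1 − 1/43)
       = 595894 · 20160/45838 = 262080.

262080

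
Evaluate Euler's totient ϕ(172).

Prime factorization: 172 = 2**2 · 43.
φ(2^2) = 2^2 − 2^1 = 4 − 2 = 2.
φ(43) = 43 − 1 = 42.
φ(172) = 2 × 42 = 84.

84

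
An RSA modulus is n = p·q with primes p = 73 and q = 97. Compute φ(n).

For distinct primes, φ(pq) = (p−1)(q−1) = 72 × 96 = 6912.

6912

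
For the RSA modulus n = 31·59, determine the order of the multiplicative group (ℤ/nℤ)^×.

1740

φ(n) = (p − 1)(q − 1) = (31−1)(59−1) = 30·58 = 1740.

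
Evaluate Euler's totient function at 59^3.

201898

φ(205379) = 205379 · (1 − 1/59)
       = 205379 · 58/59 = 201898.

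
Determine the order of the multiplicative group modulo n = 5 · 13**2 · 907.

565344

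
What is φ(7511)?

Factor 7511: 7511 = 7 * 29 * 37.
φ(7511) = 7511 · (1 − 1/7) · (1 − 1/29) · (1 − 1/37)
       = 7511 · 6048/7511 = 6048.

6048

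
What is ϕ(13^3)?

φ(13^3) = 13^3 − 13^2 = 2197 − 169 = 2028.

2028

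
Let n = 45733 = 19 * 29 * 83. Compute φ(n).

φ(45733) = 45733 · (1 − 1/19) · (1 − 1/29) · (1 − 1/83)
       = 45733 · 41328/45733 = 41328.

41328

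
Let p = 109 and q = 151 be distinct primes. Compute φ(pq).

16200

For distinct primes, φ(pq) = (p−1)(q−1) = 108 × 150 = 16200.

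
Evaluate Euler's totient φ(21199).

21199 = 17 × 29 × 43.
φ(17) = 17 − 1 = 16.
φ(29) = 29 − 1 = 28.
φ(43) = 43 − 1 = 42.
Since φ is multiplicative, φ(21199) = 16 · 28 · 42 = 18816.

18816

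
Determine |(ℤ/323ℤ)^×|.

Prime factorization: 323 = 17 · 19.
φ(17) = 17 − 1 = 16.
φ(19) = 19 − 1 = 18.
Multiply: 16 · 18 = 288.

288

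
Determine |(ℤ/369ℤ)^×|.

240

First factor: 369 = 3^2 × 41.
φ(369) = 369 · (1 − 1/3) · (1 − 1/41)
       = 369 · 80/123 = 240.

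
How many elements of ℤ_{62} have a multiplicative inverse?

30

First factor: 62 = 2 · 31.
φ(2) = 2 − 1 = 1.
φ(31) = 31 − 1 = 30.
φ(62) = 1 × 30 = 30.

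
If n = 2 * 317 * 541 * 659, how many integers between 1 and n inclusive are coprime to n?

φ(226033046) = 226033046 · (1 − 1/2) · (1 − 1/317) · (1 − 1/541) · (1 − 1/659)
       = 226033046 · 112281120/226033046 = 112281120.

112281120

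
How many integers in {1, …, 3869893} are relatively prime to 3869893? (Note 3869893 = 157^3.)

φ(3869893) = 3869893 · (1 − 1/157)
       = 3869893 · 156/157 = 3845244.

3845244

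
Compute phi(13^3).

φ(2197) = 2197 · (1 − 1/13)
       = 2197 · 12/13 = 2028.

2028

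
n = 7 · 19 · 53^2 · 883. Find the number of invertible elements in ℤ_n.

262525536

φ(7) = 7 − 1 = 6.
φ(19) = 19 − 1 = 18.
φ(53^2) = 53^1·(53−1) = 53·52 = 2756.
φ(883) = 883 − 1 = 882.
φ(329886151) = 6 × 18 × 2756 × 882 = 262525536.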